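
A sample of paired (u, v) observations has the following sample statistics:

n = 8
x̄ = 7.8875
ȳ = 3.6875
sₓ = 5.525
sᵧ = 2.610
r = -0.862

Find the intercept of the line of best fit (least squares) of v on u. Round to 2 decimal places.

b = r · sᵧ/sₓ = -0.862 · 2.61/5.525 = -0.407207
a = ȳ − b·x̄ = 3.6875 − (-0.407207)·7.8875 = 6.899347

6.90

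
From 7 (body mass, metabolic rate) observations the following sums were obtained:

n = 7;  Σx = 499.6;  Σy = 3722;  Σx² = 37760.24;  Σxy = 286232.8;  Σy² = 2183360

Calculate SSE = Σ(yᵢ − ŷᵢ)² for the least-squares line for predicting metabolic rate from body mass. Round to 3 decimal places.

2766.937

Sxx = Σx² − (Σx)²/n = 37760.24 − 35657.165714 = 2103.074286
Sxy = Σxy − (Σx)(Σy)/n = 286232.8 − 265644.457143 = 20588.342857
Syy = Σy² − (Σy)²/n = 2183360 − 1979040.571429 = 204319.428571
b = Sxy/Sxx = 20588.342857/2103.074286 = 9.789641
SSE = Syy − b·Sxy = 204319.428571 − 9.789641·20588.342857 = 2766.937305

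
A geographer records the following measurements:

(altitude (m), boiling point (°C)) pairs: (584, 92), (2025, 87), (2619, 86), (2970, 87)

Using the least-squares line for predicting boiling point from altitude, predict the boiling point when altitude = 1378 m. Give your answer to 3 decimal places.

n = 4, Σx = 8198, Σy = 352, Σxy = 713527, Σx² = 20121742
Sxx = Σx² − (Σx)²/n = 20121742 − 16801801 = 3319941
Sxy = Σxy − (Σx)(Σy)/n = 713527 − 721424 = -7897
b = Sxy/Sxx = -7897/3319941 = -0.002379
a = ȳ − b·x̄ = 88 − (-0.002379)·2049.5 = 92.875057
ŷ(1378) = a + b·1378 = 92.875057 + (-0.002379)·1378 = 89.597268

89.597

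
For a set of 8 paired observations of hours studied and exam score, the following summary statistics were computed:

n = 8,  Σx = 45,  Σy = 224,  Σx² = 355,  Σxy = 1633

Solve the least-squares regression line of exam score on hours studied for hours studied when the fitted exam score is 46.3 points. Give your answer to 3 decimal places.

Sxx = Σx² − (Σx)²/n = 355 − 253.125 = 101.875
Sxy = Σxy − (Σx)(Σy)/n = 1633 − 1260 = 373
b = Sxy/Sxx = 373/101.875 = 3.661350
a = ȳ − b·x̄ = 28 − 3.661350·5.625 = 7.404908
Set a + b·x = 46.3: x = (46.3 − 7.404908) / 3.661350 = 10.623157

10.623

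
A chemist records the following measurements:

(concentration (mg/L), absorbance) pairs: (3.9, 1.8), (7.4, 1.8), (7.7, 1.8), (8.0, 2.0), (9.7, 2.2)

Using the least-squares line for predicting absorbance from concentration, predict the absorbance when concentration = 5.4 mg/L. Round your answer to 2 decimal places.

1.80

n = 5, Σx = 36.7, Σy = 9.6, Σxy = 71.54, Σx² = 287.35
Sxx = Σx² − (Σx)²/n = 287.35 − 269.378 = 17.972
Sxy = Σxy − (Σx)(Σy)/n = 71.54 − 70.464 = 1.076
b = Sxy/Sxx = 1.076/17.972 = 0.059871
a = ȳ − b·x̄ = 1.92 − 0.059871·7.34 = 1.480548
ŷ(5.4) = a + b·5.4 = 1.480548 + 0.059871·5.4 = 1.803850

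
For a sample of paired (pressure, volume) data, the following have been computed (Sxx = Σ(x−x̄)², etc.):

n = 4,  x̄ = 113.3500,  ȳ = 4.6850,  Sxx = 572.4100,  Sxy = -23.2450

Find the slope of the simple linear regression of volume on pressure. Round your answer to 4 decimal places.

b = Sxy/Sxx = -23.245/572.41 = -0.040609

-0.0406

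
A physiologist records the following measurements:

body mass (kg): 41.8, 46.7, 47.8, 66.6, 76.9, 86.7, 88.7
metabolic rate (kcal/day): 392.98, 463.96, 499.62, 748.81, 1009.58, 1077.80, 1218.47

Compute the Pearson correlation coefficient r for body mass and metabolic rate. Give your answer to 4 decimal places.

0.9924

n = 7, Σx = 455.2, Σy = 5411.22, Σxy = 391006.329, Σx² = 31946.72, Σy² = 4845602.4798
Sxx = Σx² − (Σx)²/n = 31946.72 − 29601.005714 = 2345.714286
Sxy = Σxy − (Σx)(Σy)/n = 391006.329 − 351883.906286 = 39122.422714
Syy = Σy² − (Σy)²/n = 4845602.4798 − 4183043.126914 = 662559.352886
r = Sxy/√(Sxx·Syy) = 39122.422714/√(1554174939.197633) = 39122.422714/39423.025495 = 0.992375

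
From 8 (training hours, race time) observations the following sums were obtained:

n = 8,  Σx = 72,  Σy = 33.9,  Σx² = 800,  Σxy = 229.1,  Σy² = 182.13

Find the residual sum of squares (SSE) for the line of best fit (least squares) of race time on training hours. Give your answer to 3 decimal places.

Sxx = Σx² − (Σx)²/n = 800 − 648 = 152
Sxy = Σxy − (Σx)(Σy)/n = 229.1 − 305.1 = -76
Syy = Σy² − (Σy)²/n = 182.13 − 143.65125 = 38.47875
b = Sxy/Sxx = -76/152 = -0.5
SSE = Syy − b·Sxy = 38.47875 − (-0.5)·(-76) = 0.47875

0.479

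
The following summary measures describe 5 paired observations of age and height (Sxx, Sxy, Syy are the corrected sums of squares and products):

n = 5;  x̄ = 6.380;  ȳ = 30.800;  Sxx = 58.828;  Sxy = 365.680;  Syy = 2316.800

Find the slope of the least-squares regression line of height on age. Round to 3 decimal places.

b = Sxy/Sxx = 365.68/58.828 = 6.216088

6.216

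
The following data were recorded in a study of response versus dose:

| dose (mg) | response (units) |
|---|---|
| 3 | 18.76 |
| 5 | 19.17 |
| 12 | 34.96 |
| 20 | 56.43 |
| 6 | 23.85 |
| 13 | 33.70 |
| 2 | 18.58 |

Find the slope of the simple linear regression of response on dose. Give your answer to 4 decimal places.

2.0681

n = 7, Σx = 61, Σy = 205.45, Σxy = 2318.61, Σx² = 787
Sxx = Σx² − (Σx)²/n = 787 − 531.571429 = 255.428571
Sxy = Σxy − (Σx)(Σy)/n = 2318.61 − 1790.35 = 528.26
b = Sxy/Sxx = 528.26/255.428571 = 2.068132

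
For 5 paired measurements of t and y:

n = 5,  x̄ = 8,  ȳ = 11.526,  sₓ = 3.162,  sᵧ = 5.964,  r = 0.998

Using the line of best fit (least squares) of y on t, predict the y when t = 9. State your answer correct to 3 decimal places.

13.408

b = r · sᵧ/sₓ = 0.998 · 5.964/3.162 = 1.882376
a = ȳ − b·x̄ = 11.526 − 1.882376·8 = -3.533006
ŷ(9) = a + b·9 = -3.533006 + 1.882376·9 = 13.408376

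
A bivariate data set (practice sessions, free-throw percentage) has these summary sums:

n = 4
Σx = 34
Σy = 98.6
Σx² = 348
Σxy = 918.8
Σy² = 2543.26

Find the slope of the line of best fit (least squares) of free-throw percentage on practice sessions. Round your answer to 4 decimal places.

Sxx = Σx² − (Σx)²/n = 348 − 289 = 59
Sxy = Σxy − (Σx)(Σy)/n = 918.8 − 838.1 = 80.7
b = Sxy/Sxx = 80.7/59 = 1.367797

1.3678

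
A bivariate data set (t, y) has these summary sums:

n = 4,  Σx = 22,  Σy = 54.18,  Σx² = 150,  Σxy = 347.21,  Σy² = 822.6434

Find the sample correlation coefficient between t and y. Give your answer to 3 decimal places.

0.970

Sxx = Σx² − (Σx)²/n = 150 − 121 = 29
Sxy = Σxy − (Σx)(Σy)/n = 347.21 − 297.99 = 49.22
Syy = Σy² − (Σy)²/n = 822.6434 − 733.8681 = 88.7753
r = Sxy/√(Sxx·Syy) = 49.22/√(2574.4837) = 49.22/50.739370 = 0.970055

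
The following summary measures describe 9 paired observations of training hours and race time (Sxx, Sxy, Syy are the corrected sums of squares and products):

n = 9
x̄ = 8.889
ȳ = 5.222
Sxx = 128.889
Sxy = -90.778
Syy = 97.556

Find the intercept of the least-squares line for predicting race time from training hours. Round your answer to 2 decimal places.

11.48

b = Sxy/Sxx = -90.778/128.889 = -0.704311
a = ȳ − b·x̄ = 5.222 − (-0.704311)·8.889 = 11.482625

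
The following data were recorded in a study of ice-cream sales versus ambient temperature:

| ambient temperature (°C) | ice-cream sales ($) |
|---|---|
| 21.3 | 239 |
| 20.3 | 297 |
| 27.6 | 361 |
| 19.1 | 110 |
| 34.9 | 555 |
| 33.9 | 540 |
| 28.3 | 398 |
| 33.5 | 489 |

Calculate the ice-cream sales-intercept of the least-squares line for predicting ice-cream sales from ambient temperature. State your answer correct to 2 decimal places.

n = 8, Σx = 218.9, Σy = 2989, Σxy = 88504.8, Σx² = 6282.71
Sxx = Σx² − (Σx)²/n = 6282.71 − 5989.65125 = 293.05875
Sxy = Σxy − (Σx)(Σy)/n = 88504.8 − 81786.5125 = 6718.2875
b = Sxy/Sxx = 6718.2875/293.05875 = 22.924712
a = ȳ − b·x̄ = 373.625 − 22.924712·27.3625 = -253.652437

-253.65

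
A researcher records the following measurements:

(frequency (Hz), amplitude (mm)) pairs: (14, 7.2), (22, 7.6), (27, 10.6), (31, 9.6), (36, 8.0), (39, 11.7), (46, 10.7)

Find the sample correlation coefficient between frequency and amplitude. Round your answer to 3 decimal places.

0.700

n = 7, Σx = 215, Σy = 65.4, Σxy = 2088.3, Σx² = 7303, Σy² = 629.5
Sxx = Σx² − (Σx)²/n = 7303 − 6603.571429 = 699.428571
Sxy = Σxy − (Σx)(Σy)/n = 2088.3 − 2008.714286 = 79.585714
Syy = Σy² − (Σy)²/n = 629.5 − 611.022857 = 18.477143
r = Sxy/√(Sxx·Syy) = 79.585714/√(12923.441633) = 79.585714/113.681316 = 0.700077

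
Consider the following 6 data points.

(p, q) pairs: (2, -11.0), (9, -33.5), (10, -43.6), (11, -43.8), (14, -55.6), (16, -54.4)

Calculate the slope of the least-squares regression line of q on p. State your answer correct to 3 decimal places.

n = 6, Σx = 62, Σy = -241.9, Σxy = -2890.1, Σx² = 758
Sxx = Σx² − (Σx)²/n = 758 − 640.666667 = 117.333333
Sxy = Σxy − (Σx)(Σy)/n = -2890.1 − (-2499.633333) = -390.466667
b = Sxy/Sxx = -390.466667/117.333333 = -3.327841

-3.328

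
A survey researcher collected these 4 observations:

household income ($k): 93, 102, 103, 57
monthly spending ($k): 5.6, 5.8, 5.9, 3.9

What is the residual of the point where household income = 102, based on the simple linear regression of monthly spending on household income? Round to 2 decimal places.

n = 4, Σx = 355, Σy = 21.2, Σxy = 1942.4, Σx² = 32911
Sxx = Σx² − (Σx)²/n = 32911 − 31506.25 = 1404.75
Sxy = Σxy − (Σx)(Σy)/n = 1942.4 − 1881.5 = 60.9
b = Sxy/Sxx = 60.9/1404.75 = 0.043353
a = ȳ − b·x̄ = 5.3 − 0.043353·88.75 = 1.452429
ŷ(102) = 1.452429 + 0.043353·102 = 5.874426
residual = y − ŷ = 5.8 − 5.874426 = -0.074426

-0.07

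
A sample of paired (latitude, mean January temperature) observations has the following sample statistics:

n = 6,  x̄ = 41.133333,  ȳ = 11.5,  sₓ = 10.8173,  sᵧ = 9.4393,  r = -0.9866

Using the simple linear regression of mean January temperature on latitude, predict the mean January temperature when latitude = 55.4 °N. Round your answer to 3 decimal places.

b = r · sᵧ/sₓ = -0.9866 · 9.4393/10.8173 = -0.860918
a = ȳ − b·x̄ = 11.5 − (-0.860918)·41.133333 = 46.912446
ŷ(55.4) = a + b·55.4 = 46.912446 + (-0.860918)·55.4 = -0.782437

-0.782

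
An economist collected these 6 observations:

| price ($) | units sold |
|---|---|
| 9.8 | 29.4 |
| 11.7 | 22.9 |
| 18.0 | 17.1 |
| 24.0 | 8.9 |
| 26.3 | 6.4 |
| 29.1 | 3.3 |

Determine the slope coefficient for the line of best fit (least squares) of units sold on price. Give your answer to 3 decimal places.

n = 6, Σx = 118.9, Σy = 88, Σxy = 1341.8, Σx² = 2671.43
Sxx = Σx² − (Σx)²/n = 2671.43 − 2356.201667 = 315.228333
Sxy = Σxy − (Σx)(Σy)/n = 1341.8 − 1743.866667 = -402.066667
b = Sxy/Sxx = -402.066667/315.228333 = -1.275478

-1.275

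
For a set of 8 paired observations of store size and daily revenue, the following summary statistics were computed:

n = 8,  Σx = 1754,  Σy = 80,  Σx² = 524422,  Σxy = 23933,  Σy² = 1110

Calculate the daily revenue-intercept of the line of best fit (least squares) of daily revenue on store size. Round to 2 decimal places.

-0.02

Sxx = Σx² − (Σx)²/n = 524422 − 384564.5 = 139857.5
Sxy = Σxy − (Σx)(Σy)/n = 23933 − 17540 = 6393
b = Sxy/Sxx = 6393/139857.5 = 0.045711
a = ȳ − b·x̄ = 10 − 0.045711·219.25 = -0.022096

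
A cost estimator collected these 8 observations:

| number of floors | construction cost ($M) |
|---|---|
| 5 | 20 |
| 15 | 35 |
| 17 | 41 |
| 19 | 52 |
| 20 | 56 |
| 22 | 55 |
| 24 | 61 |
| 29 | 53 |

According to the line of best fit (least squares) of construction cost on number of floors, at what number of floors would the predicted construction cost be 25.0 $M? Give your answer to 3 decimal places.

n = 8, Σx = 151, Σy = 373, Σxy = 7641, Σx² = 3201
Sxx = Σx² − (Σx)²/n = 3201 − 2850.125 = 350.875
Sxy = Σxy − (Σx)(Σy)/n = 7641 − 7040.375 = 600.625
b = Sxy/Sxx = 600.625/350.875 = 1.711792
a = ȳ − b·x̄ = 46.625 − 1.711792·18.875 = 14.314927
Set a + b·x = 25.0: x = (25.0 − 14.314927) / 1.711792 = 6.242040

6.242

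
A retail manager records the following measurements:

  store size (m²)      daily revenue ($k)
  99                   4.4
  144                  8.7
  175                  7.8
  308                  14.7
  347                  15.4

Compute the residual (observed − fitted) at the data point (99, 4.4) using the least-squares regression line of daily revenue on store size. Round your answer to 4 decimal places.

n = 5, Σx = 1073, Σy = 51, Σxy = 12924.8, Σx² = 276435
Sxx = Σx² − (Σx)²/n = 276435 − 230265.8 = 46169.2
Sxy = Σxy − (Σx)(Σy)/n = 12924.8 − 10944.6 = 1980.2
b = Sxy/Sxx = 1980.2/46169.2 = 0.042890
a = ȳ − b·x̄ = 10.2 − 0.042890·214.6 = 0.995792
ŷ(99) = 0.995792 + 0.042890·99 = 5.241908
residual = y − ŷ = 4.4 − 5.241908 = -0.841908

-0.8419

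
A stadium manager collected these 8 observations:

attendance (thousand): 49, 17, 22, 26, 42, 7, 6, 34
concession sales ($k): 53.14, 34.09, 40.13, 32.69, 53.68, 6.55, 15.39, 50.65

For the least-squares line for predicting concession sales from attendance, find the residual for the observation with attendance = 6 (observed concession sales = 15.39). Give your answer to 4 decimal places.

-0.3223

n = 8, Σx = 203, Σy = 286.32, Σxy = 9031.04, Σx² = 6855
Sxx = Σx² − (Σx)²/n = 6855 − 5151.125 = 1703.875
Sxy = Σxy − (Σx)(Σy)/n = 9031.04 − 7265.37 = 1765.67
b = Sxy/Sxx = 1765.67/1703.875 = 1.036267
a = ȳ − b·x̄ = 35.79 − 1.036267·25.375 = 9.494716
ŷ(6) = 9.494716 + 1.036267·6 = 15.712320
residual = y − ŷ = 15.39 − 15.712320 = -0.322320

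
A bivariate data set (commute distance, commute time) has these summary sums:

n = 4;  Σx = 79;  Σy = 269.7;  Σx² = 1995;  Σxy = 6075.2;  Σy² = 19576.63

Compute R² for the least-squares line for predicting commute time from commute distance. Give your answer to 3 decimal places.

Sxx = Σx² − (Σx)²/n = 1995 − 1560.25 = 434.75
Sxy = Σxy − (Σx)(Σy)/n = 6075.2 − 5326.575 = 748.625
Syy = Σy² − (Σy)²/n = 19576.63 − 18184.5225 = 1392.1075
R² = Sxy²/(Sxx·Syy) = (748.625)²/(434.75·1392.1075) = 0.926011

0.926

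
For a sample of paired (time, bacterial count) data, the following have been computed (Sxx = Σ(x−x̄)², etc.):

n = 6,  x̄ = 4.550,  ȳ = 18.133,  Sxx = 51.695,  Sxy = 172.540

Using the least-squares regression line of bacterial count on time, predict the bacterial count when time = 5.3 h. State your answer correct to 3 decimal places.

20.636

b = Sxy/Sxx = 172.54/51.695 = 3.337654
a = ȳ − b·x̄ = 18.133 − 3.337654·4.55 = 2.946676
ŷ(5.3) = a + b·5.3 = 2.946676 + 3.337654·5.3 = 20.636240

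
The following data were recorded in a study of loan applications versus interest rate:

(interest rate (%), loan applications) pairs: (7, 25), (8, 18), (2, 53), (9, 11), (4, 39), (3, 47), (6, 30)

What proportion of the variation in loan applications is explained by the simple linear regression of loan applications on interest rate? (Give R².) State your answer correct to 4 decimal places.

0.9946

n = 7, Σx = 39, Σy = 223, Σxy = 1001, Σx² = 259, Σy² = 8509
Sxx = Σx² − (Σx)²/n = 259 − 217.285714 = 41.714286
Sxy = Σxy − (Σx)(Σy)/n = 1001 − 1242.428571 = -241.428571
Syy = Σy² − (Σy)²/n = 8509 − 7104.142857 = 1404.857143
R² = Sxy²/(Sxx·Syy) = (-241.428571)²/(41.714286·1404.857143) = 0.994627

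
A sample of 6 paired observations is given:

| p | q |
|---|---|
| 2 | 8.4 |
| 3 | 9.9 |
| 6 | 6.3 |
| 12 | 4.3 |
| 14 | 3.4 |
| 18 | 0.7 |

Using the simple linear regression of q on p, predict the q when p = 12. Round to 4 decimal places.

n = 6, Σx = 55, Σy = 33, Σxy = 196.1, Σx² = 713
Sxx = Σx² − (Σx)²/n = 713 − 504.166667 = 208.833333
Sxy = Σxy − (Σx)(Σy)/n = 196.1 − 302.5 = -106.4
b = Sxy/Sxx = -106.4/208.833333 = -0.509497
a = ȳ − b·x̄ = 5.5 − (-0.509497)·9.166667 = 10.170391
ŷ(12) = a + b·12 = 10.170391 + (-0.509497)·12 = 4.056425

4.0564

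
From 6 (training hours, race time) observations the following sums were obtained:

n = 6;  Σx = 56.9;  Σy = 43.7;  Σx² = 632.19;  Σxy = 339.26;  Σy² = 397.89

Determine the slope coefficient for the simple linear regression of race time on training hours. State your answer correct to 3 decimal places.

-0.812

Sxx = Σx² − (Σx)²/n = 632.19 − 539.601667 = 92.588333
Sxy = Σxy − (Σx)(Σy)/n = 339.26 − 414.421667 = -75.161667
b = Sxy/Sxx = -75.161667/92.588333 = -0.811783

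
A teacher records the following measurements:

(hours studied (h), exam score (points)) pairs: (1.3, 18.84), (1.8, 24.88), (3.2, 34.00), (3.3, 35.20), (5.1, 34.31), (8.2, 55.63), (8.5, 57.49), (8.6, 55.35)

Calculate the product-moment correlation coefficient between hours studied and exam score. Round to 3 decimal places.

n = 8, Σx = 40, Σy = 315.7, Σxy = 1890.058, Σx² = 265.52, Σy² = 14009.5956
Sxx = Σx² − (Σx)²/n = 265.52 − 200 = 65.52
Sxy = Σxy − (Σx)(Σy)/n = 1890.058 − 1578.5 = 311.558
Syy = Σy² − (Σy)²/n = 14009.5956 − 12458.31125 = 1551.28435
r = Sxy/√(Sxx·Syy) = 311.558/√(101640.150612) = 311.558/318.810525 = 0.977251

0.977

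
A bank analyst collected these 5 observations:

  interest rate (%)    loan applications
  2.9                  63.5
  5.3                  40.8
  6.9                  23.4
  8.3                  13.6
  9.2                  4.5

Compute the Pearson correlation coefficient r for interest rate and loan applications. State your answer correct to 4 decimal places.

n = 5, Σx = 32.6, Σy = 145.8, Σxy = 716.13, Σx² = 237.64, Σy² = 6449.66
Sxx = Σx² − (Σx)²/n = 237.64 − 212.552 = 25.088
Sxy = Σxy − (Σx)(Σy)/n = 716.13 − 950.616 = -234.486
Syy = Σy² − (Σy)²/n = 6449.66 − 4251.528 = 2198.132
r = Sxy/√(Sxx·Syy) = -234.486/√(55146.735616) = -234.486/234.833421 = -0.998521

-0.9985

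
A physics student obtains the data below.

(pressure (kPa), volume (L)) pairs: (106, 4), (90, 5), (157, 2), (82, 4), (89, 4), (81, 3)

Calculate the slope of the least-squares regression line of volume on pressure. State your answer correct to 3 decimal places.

n = 6, Σx = 605, Σy = 22, Σxy = 2115, Σx² = 65191
Sxx = Σx² − (Σx)²/n = 65191 − 61004.166667 = 4186.833333
Sxy = Σxy − (Σx)(Σy)/n = 2115 − 2218.333333 = -103.333333
b = Sxy/Sxx = -103.333333/4186.833333 = -0.024681

-0.025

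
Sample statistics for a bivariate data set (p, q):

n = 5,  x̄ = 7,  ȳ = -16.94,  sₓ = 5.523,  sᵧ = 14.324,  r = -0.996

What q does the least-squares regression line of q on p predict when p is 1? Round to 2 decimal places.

-1.44

b = r · sᵧ/sₓ = -0.996 · 14.324/5.523 = -2.583144
a = ȳ − b·x̄ = -16.94 − (-2.583144)·7 = 1.142008
ŷ(1) = a + b·1 = 1.142008 + (-2.583144)·1 = -1.441136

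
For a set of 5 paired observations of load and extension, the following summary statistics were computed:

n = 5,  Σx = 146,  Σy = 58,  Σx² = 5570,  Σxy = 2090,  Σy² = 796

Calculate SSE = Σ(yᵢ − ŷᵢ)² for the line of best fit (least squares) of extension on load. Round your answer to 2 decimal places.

2.96

Sxx = Σx² − (Σx)²/n = 5570 − 4263.2 = 1306.8
Sxy = Σxy − (Σx)(Σy)/n = 2090 − 1693.6 = 396.4
Syy = Σy² − (Σy)²/n = 796 − 672.8 = 123.2
b = Sxy/Sxx = 396.4/1306.8 = 0.303336
SSE = Syy − b·Sxy = 123.2 − 0.303336·396.4 = 2.957453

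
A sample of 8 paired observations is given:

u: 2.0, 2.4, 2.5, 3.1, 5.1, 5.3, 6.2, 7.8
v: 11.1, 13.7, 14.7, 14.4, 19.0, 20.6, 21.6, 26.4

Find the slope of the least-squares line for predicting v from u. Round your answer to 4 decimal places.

2.3790

n = 8, Σx = 34.4, Σy = 141.5, Σxy = 682.39, Σx² = 179
Sxx = Σx² − (Σx)²/n = 179 − 147.92 = 31.08
Sxy = Σxy − (Σx)(Σy)/n = 682.39 − 608.45 = 73.94
b = Sxy/Sxx = 73.94/31.08 = 2.379022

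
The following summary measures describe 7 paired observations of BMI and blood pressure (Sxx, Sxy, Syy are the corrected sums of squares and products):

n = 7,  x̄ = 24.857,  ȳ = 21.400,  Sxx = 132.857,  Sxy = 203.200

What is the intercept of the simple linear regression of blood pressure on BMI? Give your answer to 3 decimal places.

-16.618

b = Sxy/Sxx = 203.2/132.857 = 1.529464
a = ȳ − b·x̄ = 21.4 − 1.529464·24.857 = -16.617887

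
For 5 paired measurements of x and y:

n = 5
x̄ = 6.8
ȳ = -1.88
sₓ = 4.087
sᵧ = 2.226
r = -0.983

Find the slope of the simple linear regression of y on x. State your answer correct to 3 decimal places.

-0.535

b = r · sᵧ/sₓ = -0.983 · 2.226/4.087 = -0.535395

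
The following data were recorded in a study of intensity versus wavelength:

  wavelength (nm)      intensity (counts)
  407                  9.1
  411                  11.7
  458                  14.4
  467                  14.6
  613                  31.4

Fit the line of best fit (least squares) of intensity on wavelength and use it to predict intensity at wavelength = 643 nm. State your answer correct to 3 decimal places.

34.082

n = 5, Σx = 2356, Σy = 81.2, Σxy = 41174, Σx² = 1138192
Sxx = Σx² − (Σx)²/n = 1138192 − 1110147.2 = 28044.8
Sxy = Σxy − (Σx)(Σy)/n = 41174 − 38261.44 = 2912.56
b = Sxy/Sxx = 2912.56/28044.8 = 0.103854
a = ȳ − b·x̄ = 16.24 − 0.103854·471.2 = -32.695927
ŷ(643) = a + b·643 = -32.695927 + 0.103854·643 = 34.082089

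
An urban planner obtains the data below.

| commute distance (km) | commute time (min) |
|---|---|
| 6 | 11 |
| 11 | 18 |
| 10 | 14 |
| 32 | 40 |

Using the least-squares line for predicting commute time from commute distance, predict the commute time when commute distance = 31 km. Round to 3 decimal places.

n = 4, Σx = 59, Σy = 83, Σxy = 1684, Σx² = 1281
Sxx = Σx² − (Σx)²/n = 1281 − 870.25 = 410.75
Sxy = Σxy − (Σx)(Σy)/n = 1684 − 1224.25 = 459.75
b = Sxy/Sxx = 459.75/410.75 = 1.119294
a = ȳ − b·x̄ = 20.75 − 1.119294·14.75 = 4.240414
ŷ(31) = a + b·31 = 4.240414 + 1.119294·31 = 38.938527

38.939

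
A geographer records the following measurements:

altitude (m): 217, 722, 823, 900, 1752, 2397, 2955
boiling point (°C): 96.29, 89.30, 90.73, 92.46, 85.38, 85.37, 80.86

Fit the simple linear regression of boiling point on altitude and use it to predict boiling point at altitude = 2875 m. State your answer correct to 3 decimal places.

81.418

n = 7, Σx = 9766, Σy = 620.39, Σxy = 836413.27, Σx² = 19602840
Sxx = Σx² − (Σx)²/n = 19602840 − 13624965.142857 = 5977874.857143
Sxy = Σxy − (Σx)(Σy)/n = 836413.27 − 865532.677143 = -29119.407143
b = Sxy/Sxx = -29119.407143/5977874.857143 = -0.004871
a = ȳ − b·x̄ = 88.627143 − (-0.004871)·1395.142857 = 95.423159
ŷ(2875) = a + b·2875 = 95.423159 + (-0.004871)·2875 = 81.418467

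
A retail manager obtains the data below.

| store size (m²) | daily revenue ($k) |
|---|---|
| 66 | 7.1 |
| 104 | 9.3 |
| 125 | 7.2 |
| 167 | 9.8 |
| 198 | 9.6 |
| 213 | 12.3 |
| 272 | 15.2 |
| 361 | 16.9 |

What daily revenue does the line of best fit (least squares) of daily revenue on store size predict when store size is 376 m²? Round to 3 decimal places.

n = 8, Σx = 1506, Σy = 87.4, Σxy = 18728.4, Σx² = 347564
Sxx = Σx² − (Σx)²/n = 347564 − 283504.5 = 64059.5
Sxy = Σxy − (Σx)(Σy)/n = 18728.4 − 16453.05 = 2275.35
b = Sxy/Sxx = 2275.35/64059.5 = 0.035519
a = ȳ − b·x̄ = 10.925 − 0.035519·188.25 = 4.238488
ŷ(376) = a + b·376 = 4.238488 + 0.035519·376 = 17.593753

17.594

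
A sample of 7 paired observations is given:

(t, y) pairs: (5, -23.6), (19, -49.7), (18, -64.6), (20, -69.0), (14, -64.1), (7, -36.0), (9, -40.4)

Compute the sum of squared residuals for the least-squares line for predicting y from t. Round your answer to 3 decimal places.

412.739

n = 7, Σx = 92, Σy = -347.4, Σxy = -5118.1, Σx² = 1436, Σy² = 18998.18
Sxx = Σx² − (Σx)²/n = 1436 − 1209.142857 = 226.857143
Sxy = Σxy − (Σx)(Σy)/n = -5118.1 − (-4565.828571) = -552.271429
Syy = Σy² − (Σy)²/n = 18998.18 − 17240.965714 = 1757.214286
b = Sxy/Sxx = -552.271429/226.857143 = -2.434446
SSE = Syy − b·Sxy = 1757.214286 − (-2.434446)·(-552.271429) = 412.739402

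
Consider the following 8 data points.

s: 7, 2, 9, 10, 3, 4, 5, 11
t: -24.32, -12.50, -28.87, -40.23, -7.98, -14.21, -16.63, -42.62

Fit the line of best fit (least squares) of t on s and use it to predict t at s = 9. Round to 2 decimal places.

n = 8, Σx = 51, Σy = -187.36, Σxy = -1490.12, Σx² = 405
Sxx = Σx² − (Σx)²/n = 405 − 325.125 = 79.875
Sxy = Σxy − (Σx)(Σy)/n = -1490.12 − (-1194.42) = -295.7
b = Sxy/Sxx = -295.7/79.875 = -3.702034
a = ȳ − b·x̄ = -23.42 − (-3.702034)·6.375 = 0.180469
ŷ(9) = a + b·9 = 0.180469 + (-3.702034)·9 = -33.137840

-33.14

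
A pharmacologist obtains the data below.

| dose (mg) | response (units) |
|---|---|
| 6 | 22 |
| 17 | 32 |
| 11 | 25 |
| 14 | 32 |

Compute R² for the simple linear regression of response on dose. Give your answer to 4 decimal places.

n = 4, Σx = 48, Σy = 111, Σxy = 1399, Σx² = 642, Σy² = 3157
Sxx = Σx² − (Σx)²/n = 642 − 576 = 66
Sxy = Σxy − (Σx)(Σy)/n = 1399 − 1332 = 67
Syy = Σy² − (Σy)²/n = 3157 − 3080.25 = 76.75
R² = Sxy²/(Sxx·Syy) = (67)²/(66·76.75) = 0.886191

0.8862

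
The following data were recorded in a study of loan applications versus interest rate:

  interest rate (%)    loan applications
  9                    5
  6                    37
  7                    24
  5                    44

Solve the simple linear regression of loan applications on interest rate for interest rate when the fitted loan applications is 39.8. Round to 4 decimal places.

n = 4, Σx = 27, Σy = 110, Σxy = 655, Σx² = 191
Sxx = Σx² − (Σx)²/n = 191 − 182.25 = 8.75
Sxy = Σxy − (Σx)(Σy)/n = 655 − 742.5 = -87.5
b = Sxy/Sxx = -87.5/8.75 = -10
a = ȳ − b·x̄ = 27.5 − (-10)·6.75 = 95
Set a + b·x = 39.8: x = (39.8 − 95) / (-10) = 5.52

5.5200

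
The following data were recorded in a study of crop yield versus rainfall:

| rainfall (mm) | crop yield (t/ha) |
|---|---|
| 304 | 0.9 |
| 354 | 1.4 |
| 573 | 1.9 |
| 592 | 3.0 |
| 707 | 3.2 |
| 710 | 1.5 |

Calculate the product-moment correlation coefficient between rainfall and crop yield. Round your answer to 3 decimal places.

0.667

n = 6, Σx = 3240, Σy = 11.9, Σxy = 6961.3, Σx² = 1900474, Σy² = 27.87
Sxx = Σx² − (Σx)²/n = 1900474 − 1749600 = 150874
Sxy = Σxy − (Σx)(Σy)/n = 6961.3 − 6426 = 535.3
Syy = Σy² − (Σy)²/n = 27.87 − 23.601667 = 4.268333
r = Sxy/√(Sxx·Syy) = 535.3/√(643980.523333) = 535.3/802.483971 = 0.667054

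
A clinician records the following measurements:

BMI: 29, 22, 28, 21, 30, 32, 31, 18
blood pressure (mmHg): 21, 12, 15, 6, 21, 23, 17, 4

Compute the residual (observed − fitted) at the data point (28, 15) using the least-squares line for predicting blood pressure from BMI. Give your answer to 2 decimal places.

-1.93

n = 8, Σx = 211, Σy = 119, Σxy = 3384, Σx² = 5759
Sxx = Σx² − (Σx)²/n = 5759 − 5565.125 = 193.875
Sxy = Σxy − (Σx)(Σy)/n = 3384 − 3138.625 = 245.375
b = Sxy/Sxx = 245.375/193.875 = 1.265635
a = ȳ − b·x̄ = 14.875 − 1.265635·26.375 = -18.506125
ŷ(28) = -18.506125 + 1.265635·28 = 16.931657
residual = y − ŷ = 15 − 16.931657 = -1.931657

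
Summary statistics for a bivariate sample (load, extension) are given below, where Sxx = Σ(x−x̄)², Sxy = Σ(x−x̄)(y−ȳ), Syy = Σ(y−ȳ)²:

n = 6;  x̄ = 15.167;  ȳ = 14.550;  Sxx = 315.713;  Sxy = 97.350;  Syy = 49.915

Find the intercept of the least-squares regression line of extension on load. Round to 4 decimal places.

b = Sxy/Sxx = 97.35/315.713 = 0.308350
a = ȳ − b·x̄ = 14.55 − 0.308350·15.167 = 9.873261

9.8733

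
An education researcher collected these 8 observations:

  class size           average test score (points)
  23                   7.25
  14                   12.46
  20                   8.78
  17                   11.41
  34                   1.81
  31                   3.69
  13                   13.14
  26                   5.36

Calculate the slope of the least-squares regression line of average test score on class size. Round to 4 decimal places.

-0.5413

n = 8, Σx = 178, Σy = 63.9, Σxy = 1196.87, Σx² = 4376
Sxx = Σx² − (Σx)²/n = 4376 − 3960.5 = 415.5
Sxy = Σxy − (Σx)(Σy)/n = 1196.87 − 1421.775 = -224.905
b = Sxy/Sxx = -224.905/415.5 = -0.541288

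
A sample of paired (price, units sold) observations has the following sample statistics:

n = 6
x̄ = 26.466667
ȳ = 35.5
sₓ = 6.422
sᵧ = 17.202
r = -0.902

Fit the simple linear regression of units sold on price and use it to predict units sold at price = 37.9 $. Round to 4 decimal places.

7.8759

b = r · sᵧ/sₓ = -0.902 · 17.202/6.422 = -2.416102
a = ȳ − b·x̄ = 35.5 − (-2.416102)·26.466667 = 99.446155
ŷ(37.9) = a + b·37.9 = 99.446155 + (-2.416102)·37.9 = 7.875907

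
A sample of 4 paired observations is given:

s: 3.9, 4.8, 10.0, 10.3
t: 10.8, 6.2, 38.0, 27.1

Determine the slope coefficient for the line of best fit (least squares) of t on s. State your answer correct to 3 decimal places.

n = 4, Σx = 29, Σy = 82.1, Σxy = 731.01, Σx² = 244.34
Sxx = Σx² − (Σx)²/n = 244.34 − 210.25 = 34.09
Sxy = Σxy − (Σx)(Σy)/n = 731.01 − 595.225 = 135.785
b = Sxy/Sxx = 135.785/34.09 = 3.983133

3.983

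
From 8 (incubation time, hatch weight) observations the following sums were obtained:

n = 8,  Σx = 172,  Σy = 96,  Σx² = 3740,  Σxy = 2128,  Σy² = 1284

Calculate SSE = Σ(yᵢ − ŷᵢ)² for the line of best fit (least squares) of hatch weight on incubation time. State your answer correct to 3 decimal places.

Sxx = Σx² − (Σx)²/n = 3740 − 3698 = 42
Sxy = Σxy − (Σx)(Σy)/n = 2128 − 2064 = 64
Syy = Σy² − (Σy)²/n = 1284 − 1152 = 132
b = Sxy/Sxx = 64/42 = 1.523810
SSE = Syy − b·Sxy = 132 − 1.523810·64 = 34.476190

34.476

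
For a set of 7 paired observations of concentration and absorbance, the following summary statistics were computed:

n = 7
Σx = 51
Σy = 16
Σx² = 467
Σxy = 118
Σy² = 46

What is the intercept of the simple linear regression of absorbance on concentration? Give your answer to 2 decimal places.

Sxx = Σx² − (Σx)²/n = 467 − 371.571429 = 95.428571
Sxy = Σxy − (Σx)(Σy)/n = 118 − 116.571429 = 1.428571
b = Sxy/Sxx = 1.428571/95.428571 = 0.014970
a = ȳ − b·x̄ = 2.285714 − 0.014970·7.285714 = 2.176647

2.18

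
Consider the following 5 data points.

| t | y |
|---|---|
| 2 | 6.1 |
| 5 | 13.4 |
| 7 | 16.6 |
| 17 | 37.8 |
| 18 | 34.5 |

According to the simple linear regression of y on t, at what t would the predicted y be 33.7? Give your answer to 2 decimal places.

16.19

n = 5, Σx = 49, Σy = 108.4, Σxy = 1459, Σx² = 691
Sxx = Σx² − (Σx)²/n = 691 − 480.2 = 210.8
Sxy = Σxy − (Σx)(Σy)/n = 1459 − 1062.32 = 396.68
b = Sxy/Sxx = 396.68/210.8 = 1.881784
a = ȳ − b·x̄ = 21.68 − 1.881784·9.8 = 3.238520
Set a + b·x = 33.7: x = (33.7 − 3.238520) / 1.881784 = 16.187557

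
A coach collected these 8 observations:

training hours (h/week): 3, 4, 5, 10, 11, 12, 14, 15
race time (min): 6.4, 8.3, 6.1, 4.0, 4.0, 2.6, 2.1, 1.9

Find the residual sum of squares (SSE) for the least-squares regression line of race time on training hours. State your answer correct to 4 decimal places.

3.4980

n = 8, Σx = 74, Σy = 35.4, Σxy = 256, Σx² = 836, Σy² = 193.84
Sxx = Σx² − (Σx)²/n = 836 − 684.5 = 151.5
Sxy = Σxy − (Σx)(Σy)/n = 256 − 327.45 = -71.45
Syy = Σy² − (Σy)²/n = 193.84 − 156.645 = 37.195
b = Sxy/Sxx = -71.45/151.5 = -0.471617
SSE = Syy − b·Sxy = 37.195 − (-0.471617)·(-71.45) = 3.497954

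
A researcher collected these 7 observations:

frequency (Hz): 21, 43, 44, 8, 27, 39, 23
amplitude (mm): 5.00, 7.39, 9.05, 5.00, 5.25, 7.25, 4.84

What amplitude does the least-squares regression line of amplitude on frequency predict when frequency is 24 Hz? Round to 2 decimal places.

n = 7, Σx = 205, Σy = 43.78, Σxy = 1396.79, Σx² = 7069
Sxx = Σx² − (Σx)²/n = 7069 − 6003.571429 = 1065.428571
Sxy = Σxy − (Σx)(Σy)/n = 1396.79 − 1282.128571 = 114.661429
b = Sxy/Sxx = 114.661429/1065.428571 = 0.107620
a = ȳ − b·x̄ = 6.254286 − 0.107620·29.285714 = 3.102557
ŷ(24) = a + b·24 = 3.102557 + 0.107620·24 = 5.685437

5.69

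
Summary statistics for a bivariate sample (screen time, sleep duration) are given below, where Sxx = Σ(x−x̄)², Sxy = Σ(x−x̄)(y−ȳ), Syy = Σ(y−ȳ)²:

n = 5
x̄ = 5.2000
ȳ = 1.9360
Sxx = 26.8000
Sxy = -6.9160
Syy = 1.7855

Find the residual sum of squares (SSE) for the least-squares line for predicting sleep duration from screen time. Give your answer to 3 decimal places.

b = Sxy/Sxx = -6.916/26.8 = -0.258060
SSE = Syy − b·Sxy = 1.7855 − (-0.258060)·(-6.916) = 0.000759

0.001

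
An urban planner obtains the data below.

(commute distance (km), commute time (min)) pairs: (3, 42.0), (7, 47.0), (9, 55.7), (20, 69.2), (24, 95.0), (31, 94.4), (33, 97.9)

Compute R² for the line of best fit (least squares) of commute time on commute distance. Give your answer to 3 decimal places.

n = 7, Σx = 127, Σy = 501.2, Σxy = 10777.4, Σx² = 3165, Σy² = 39384.9
Sxx = Σx² − (Σx)²/n = 3165 − 2304.142857 = 860.857143
Sxy = Σxy − (Σx)(Σy)/n = 10777.4 − 9093.2 = 1684.2
Syy = Σy² − (Σy)²/n = 39384.9 − 35885.92 = 3498.98
R² = Sxy²/(Sxx·Syy) = (1684.2)²/(860.857143·3498.98) = 0.941705

0.942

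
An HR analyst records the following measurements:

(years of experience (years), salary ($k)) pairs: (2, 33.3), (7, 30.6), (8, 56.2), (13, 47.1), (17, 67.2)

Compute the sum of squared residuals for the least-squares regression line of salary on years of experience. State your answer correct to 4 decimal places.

353.3414

n = 5, Σx = 47, Σy = 234.4, Σxy = 2485.1, Σx² = 575, Σy² = 11937.94
Sxx = Σx² − (Σx)²/n = 575 − 441.8 = 133.2
Sxy = Σxy − (Σx)(Σy)/n = 2485.1 − 2203.36 = 281.74
Syy = Σy² − (Σy)²/n = 11937.94 − 10988.672 = 949.268
b = Sxy/Sxx = 281.74/133.2 = 2.115165
SSE = Syy − b·Sxy = 949.268 − 2.115165·281.74 = 353.341366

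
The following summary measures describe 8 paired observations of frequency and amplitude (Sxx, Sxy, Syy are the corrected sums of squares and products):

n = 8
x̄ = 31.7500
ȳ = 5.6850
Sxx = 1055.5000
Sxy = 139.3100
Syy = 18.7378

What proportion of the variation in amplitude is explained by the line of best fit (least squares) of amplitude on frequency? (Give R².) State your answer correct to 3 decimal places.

R² = Sxy²/(Sxx·Syy) = (139.31)²/(1055.5·18.7378) = 0.981268

0.981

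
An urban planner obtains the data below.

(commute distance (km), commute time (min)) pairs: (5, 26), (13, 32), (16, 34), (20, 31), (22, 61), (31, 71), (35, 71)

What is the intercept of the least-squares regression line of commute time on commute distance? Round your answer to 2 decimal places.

10.89

n = 7, Σx = 142, Σy = 326, Σxy = 7738, Σx² = 3520
Sxx = Σx² − (Σx)²/n = 3520 − 2880.571429 = 639.428571
Sxy = Σxy − (Σx)(Σy)/n = 7738 − 6613.142857 = 1124.857143
b = Sxy/Sxx = 1124.857143/639.428571 = 1.759160
a = ȳ − b·x̄ = 46.571429 − 1.759160·20.285714 = 10.885612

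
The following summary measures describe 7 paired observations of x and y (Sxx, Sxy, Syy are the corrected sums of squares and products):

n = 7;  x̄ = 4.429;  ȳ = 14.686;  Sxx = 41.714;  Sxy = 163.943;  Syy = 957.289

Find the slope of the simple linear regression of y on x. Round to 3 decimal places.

3.930

b = Sxy/Sxx = 163.943/41.714 = 3.930167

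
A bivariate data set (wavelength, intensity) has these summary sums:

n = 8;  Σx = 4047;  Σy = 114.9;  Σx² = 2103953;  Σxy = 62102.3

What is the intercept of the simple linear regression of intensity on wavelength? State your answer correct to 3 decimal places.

-21.137

Sxx = Σx² − (Σx)²/n = 2103953 − 2047276.125 = 56676.875
Sxy = Σxy − (Σx)(Σy)/n = 62102.3 − 58125.0375 = 3977.2625
b = Sxy/Sxx = 3977.2625/56676.875 = 0.070174
a = ȳ − b·x̄ = 14.3625 − 0.070174·505.875 = -21.136946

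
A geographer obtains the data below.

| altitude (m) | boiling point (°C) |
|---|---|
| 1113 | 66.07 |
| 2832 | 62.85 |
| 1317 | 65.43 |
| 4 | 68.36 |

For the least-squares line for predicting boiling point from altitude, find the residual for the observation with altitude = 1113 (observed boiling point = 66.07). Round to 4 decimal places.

-0.0027

n = 4, Σx = 5266, Σy = 262.71, Σxy = 337971.86, Σx² = 10993498
Sxx = Σx² − (Σx)²/n = 10993498 − 6932689 = 4060809
Sxy = Σxy − (Σx)(Σy)/n = 337971.86 − 345857.715 = -7885.855
b = Sxy/Sxx = -7885.855/4060809 = -0.001942
a = ȳ − b·x̄ = 65.6775 − (-0.001942)·1316.5 = 68.234066
ŷ(1113) = 68.234066 + (-0.001942)·1113 = 66.072685
residual = y − ŷ = 66.07 − 66.072685 = -0.002685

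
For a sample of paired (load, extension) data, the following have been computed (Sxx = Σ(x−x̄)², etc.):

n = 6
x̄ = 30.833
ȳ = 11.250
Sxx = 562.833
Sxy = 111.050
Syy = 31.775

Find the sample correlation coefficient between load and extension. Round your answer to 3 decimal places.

0.830

r = Sxy/√(Sxx·Syy) = 111.05/√(17884.018575) = 111.05/133.731143 = 0.830397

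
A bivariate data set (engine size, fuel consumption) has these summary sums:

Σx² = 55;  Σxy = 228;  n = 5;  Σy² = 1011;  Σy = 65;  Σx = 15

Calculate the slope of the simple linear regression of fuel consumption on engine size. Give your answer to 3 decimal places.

3.300

Sxx = Σx² − (Σx)²/n = 55 − 45 = 10
Sxy = Σxy − (Σx)(Σy)/n = 228 − 195 = 33
b = Sxy/Sxx = 33/10 = 3.3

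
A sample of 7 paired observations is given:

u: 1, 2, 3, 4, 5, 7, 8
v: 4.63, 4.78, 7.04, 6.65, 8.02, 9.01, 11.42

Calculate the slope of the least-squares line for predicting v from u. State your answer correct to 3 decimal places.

0.901

n = 7, Σx = 30, Σy = 51.55, Σxy = 256.44, Σx² = 168
Sxx = Σx² − (Σx)²/n = 168 − 128.571429 = 39.428571
Sxy = Σxy − (Σx)(Σy)/n = 256.44 − 220.928571 = 35.511429
b = Sxy/Sxx = 35.511429/39.428571 = 0.900652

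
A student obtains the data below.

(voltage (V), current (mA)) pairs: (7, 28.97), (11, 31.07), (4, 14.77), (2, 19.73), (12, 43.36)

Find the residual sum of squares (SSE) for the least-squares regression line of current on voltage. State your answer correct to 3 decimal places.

n = 5, Σx = 36, Σy = 137.9, Σxy = 1163.42, Σx² = 334, Σy² = 4292.1212
Sxx = Σx² − (Σx)²/n = 334 − 259.2 = 74.8
Sxy = Σxy − (Σx)(Σy)/n = 1163.42 − 992.88 = 170.54
Syy = Σy² − (Σy)²/n = 4292.1212 − 3803.282 = 488.8392
b = Sxy/Sxx = 170.54/74.8 = 2.279947
SSE = Syy − b·Sxy = 488.8392 − 2.279947·170.54 = 100.017120

100.017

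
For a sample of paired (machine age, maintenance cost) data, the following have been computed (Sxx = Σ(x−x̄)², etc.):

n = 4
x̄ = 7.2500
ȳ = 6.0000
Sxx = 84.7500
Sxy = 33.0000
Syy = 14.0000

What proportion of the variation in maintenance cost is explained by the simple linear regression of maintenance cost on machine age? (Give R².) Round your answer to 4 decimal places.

0.9178

R² = Sxy²/(Sxx·Syy) = (33)²/(84.75·14) = 0.917826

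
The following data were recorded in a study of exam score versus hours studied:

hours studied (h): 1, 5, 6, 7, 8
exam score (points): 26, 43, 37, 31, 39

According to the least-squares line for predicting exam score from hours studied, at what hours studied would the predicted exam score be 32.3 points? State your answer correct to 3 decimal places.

n = 5, Σx = 27, Σy = 176, Σxy = 992, Σx² = 175
Sxx = Σx² − (Σx)²/n = 175 − 145.8 = 29.2
Sxy = Σxy − (Σx)(Σy)/n = 992 − 950.4 = 41.6
b = Sxy/Sxx = 41.6/29.2 = 1.424658
a = ȳ − b·x̄ = 35.2 − 1.424658·5.4 = 27.506849
Set a + b·x = 32.3: x = (32.3 − 27.506849) / 1.424658 = 3.364423

3.364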